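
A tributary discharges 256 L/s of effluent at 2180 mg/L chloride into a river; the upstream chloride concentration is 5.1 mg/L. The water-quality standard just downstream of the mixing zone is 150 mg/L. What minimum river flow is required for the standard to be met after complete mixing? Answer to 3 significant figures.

Set C_mix = 150: (Q·5.100 + 256.0·2180) / (Q + 256.0) = 150
→ Q = 256.0·(2180 − 150)/(150 − 5.100) = 3586 L/s.

3590 L/s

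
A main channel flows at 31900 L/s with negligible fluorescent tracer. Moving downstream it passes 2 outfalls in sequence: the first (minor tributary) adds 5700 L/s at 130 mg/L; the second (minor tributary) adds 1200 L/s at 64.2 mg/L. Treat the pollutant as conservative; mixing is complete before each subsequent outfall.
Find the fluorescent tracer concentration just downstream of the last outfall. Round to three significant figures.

Outfall 1: combined Q = 37600 L/s; C = (31900·0 + 5700·130.0)/37600 = 19.71 mg/L.
Outfall 2: combined Q = 38800 L/s; C = (37600·19.71 + 1200·64.20)/38800 = 21.08 mg/L.

21.1 mg/L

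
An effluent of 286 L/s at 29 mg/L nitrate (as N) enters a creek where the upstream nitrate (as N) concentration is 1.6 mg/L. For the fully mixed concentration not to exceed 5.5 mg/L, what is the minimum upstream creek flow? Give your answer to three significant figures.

1720 L/s

Set C_mix = 5.5: (Q·1.600 + 286.0·29.00) / (Q + 286.0) = 5.5
→ Q = 286.0·(29.00 − 5.5)/(5.5 − 1.600) = 1723 L/s.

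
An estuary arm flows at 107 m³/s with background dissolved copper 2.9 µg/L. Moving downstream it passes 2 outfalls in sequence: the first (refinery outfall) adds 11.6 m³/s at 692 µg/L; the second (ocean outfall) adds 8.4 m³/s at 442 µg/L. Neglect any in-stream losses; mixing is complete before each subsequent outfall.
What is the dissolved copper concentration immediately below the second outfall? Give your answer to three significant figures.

Below outfall 1: Q → 118.6 m³/s, C = (107.0·2.900 + 11.60·692.0)/118.6 = 70.30 µg/L.
Below outfall 2: Q → 127.0 m³/s, C = (118.6·70.30 + 8.400·442.0)/127.0 = 94.88 µg/L.

94.9 µg/L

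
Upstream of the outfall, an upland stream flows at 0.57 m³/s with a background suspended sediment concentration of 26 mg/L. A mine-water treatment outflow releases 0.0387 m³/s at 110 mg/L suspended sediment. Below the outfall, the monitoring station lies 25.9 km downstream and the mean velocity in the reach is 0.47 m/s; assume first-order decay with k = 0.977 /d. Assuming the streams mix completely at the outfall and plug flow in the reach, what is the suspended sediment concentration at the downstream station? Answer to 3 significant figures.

16.8 mg/L

After mixing, C = (0.5700·26.00 + 0.03870·110.0) / 0.6087 = 19.08/0.6087 = 31.34 mg/L.
Travel time t = 25.9·1000 / 0.47 = 55110 s = 15.31 h.
After decay, C = 31.34 × e^(−kt) = 31.34 × 0.5363 = 16.81 mg/L.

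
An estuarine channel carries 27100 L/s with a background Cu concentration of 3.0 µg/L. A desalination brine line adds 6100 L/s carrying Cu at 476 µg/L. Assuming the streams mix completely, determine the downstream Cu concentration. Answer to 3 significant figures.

89.9 µg/L

Mass balance: C = (27100·3.000 + 6100·476.0) / 33200 = 2985000/33200 = 89.91 µg/L.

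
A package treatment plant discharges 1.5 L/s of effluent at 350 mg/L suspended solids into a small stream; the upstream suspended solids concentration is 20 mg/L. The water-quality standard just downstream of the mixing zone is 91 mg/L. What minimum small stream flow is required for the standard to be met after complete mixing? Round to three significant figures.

5.47 L/s

Set C_mix = 91: (Q·20.00 + 1.500·350.0) / (Q + 1.500) = 91
→ Q = 1.500·(350.0 − 91)/(91 − 20.00) = 5.472 L/s.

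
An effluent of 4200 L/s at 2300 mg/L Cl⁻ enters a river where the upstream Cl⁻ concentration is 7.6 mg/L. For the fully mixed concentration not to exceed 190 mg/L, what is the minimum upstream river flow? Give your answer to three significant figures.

48600 L/s

Set C_mix = 190: (Q·7.600 + 4200·2300) / (Q + 4200) = 190
→ Q = 4200·(2300 − 190)/(190 − 7.600) = 48590 L/s.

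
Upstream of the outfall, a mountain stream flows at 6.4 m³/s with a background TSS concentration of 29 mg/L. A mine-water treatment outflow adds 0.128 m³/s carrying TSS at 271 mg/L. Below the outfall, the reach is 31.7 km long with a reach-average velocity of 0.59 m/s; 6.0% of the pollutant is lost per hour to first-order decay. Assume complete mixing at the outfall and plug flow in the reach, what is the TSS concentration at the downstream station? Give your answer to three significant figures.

13.4 mg/L

Conservation of mass: C = (6.400·29.00 + 0.1280·271.0) / 6.528 = 220.3/6.528 = 33.75 mg/L.
Travel time t = 31.7·1000 / 0.59 = 53730 s = 14.92 h.
6.0%/h lost → k = −ln(1 − 0.06) = 0.06188 h⁻¹.
After decay, C = 33.75 × e^(−kt) = 33.75 × 0.3971 = 13.40 mg/L.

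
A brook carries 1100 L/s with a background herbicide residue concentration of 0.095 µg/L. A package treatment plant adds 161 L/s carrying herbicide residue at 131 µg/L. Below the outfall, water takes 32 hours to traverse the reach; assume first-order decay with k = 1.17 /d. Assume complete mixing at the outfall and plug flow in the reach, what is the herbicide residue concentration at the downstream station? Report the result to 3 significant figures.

3.53 µg/L

Mass balance: C = (1100·0.09500 + 161.0·131.0) / 1261 = 21200/1261 = 16.81 µg/L.
After decay, C = 16.81 × e^(−kt) = 16.81 × 0.2101 = 3.532 µg/L.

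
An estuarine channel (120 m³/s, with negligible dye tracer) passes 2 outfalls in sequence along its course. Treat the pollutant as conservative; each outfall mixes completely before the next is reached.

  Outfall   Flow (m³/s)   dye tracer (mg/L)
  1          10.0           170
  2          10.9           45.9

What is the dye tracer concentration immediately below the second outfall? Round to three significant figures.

Below outfall 1: Q → 130.0 m³/s, C = (120.0·0 + 10.00·170.0)/130.0 = 13.08 mg/L.
Below outfall 2: Q → 140.9 m³/s, C = (130.0·13.08 + 10.90·45.90)/140.9 = 15.62 mg/L.

15.6 mg/L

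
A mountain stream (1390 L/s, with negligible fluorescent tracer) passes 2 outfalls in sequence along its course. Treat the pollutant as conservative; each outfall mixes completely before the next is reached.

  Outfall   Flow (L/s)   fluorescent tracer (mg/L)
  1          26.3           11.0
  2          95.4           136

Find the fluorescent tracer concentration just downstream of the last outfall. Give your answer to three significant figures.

Below outfall 1: Q → 1416 L/s, C = (1390·0 + 26.30·11.00)/1416 = 0.2043 mg/L.
Below outfall 2: Q → 1512 L/s, C = (1416·0.2043 + 95.40·136.0)/1512 = 8.774 mg/L.

8.77 mg/L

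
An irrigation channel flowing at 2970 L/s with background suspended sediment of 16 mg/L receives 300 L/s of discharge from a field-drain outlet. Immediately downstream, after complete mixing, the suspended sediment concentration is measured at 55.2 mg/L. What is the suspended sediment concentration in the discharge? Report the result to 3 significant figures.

Mass balance: 2970·16.00 + 300.0·Cₑ = 3270·55.20
→ Cₑ = (3270·55.20 − 2970·16.00) / 300.0 = 443.3 mg/L.

443 mg/L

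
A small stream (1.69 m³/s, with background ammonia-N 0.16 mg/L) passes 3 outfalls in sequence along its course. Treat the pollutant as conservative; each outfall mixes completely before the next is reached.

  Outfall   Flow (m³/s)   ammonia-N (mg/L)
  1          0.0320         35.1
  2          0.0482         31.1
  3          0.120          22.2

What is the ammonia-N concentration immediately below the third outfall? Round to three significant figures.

2.94 mg/L

After outfall 1: Q = 1.690 + 0.03200 = 1.722 m³/s; C = (1.690·0.1600 + 0.03200·35.10)/1.722 = 0.8093 mg/L.
After outfall 2: Q = 1.722 + 0.04820 = 1.770 m³/s; C = (1.722·0.8093 + 0.04820·31.10)/1.770 = 1.634 mg/L.
After outfall 3: Q = 1.770 + 0.1200 = 1.890 m³/s; C = (1.770·1.634 + 0.1200·22.20)/1.890 = 2.940 mg/L.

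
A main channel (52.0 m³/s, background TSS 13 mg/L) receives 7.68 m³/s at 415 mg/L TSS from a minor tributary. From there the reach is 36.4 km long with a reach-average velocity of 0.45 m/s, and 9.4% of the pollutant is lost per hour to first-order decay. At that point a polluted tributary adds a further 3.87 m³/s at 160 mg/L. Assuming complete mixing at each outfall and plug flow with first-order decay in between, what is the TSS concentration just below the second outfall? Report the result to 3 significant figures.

16.4 mg/L

Mixed concentration C = ΣQC/ΣQ = (52.00·13.00 + 7.680·415.0) / 59.68 = 3863/59.68 = 64.73 mg/L; combined flow 59.68 m³/s.
Travel time t = 36.4·1000 / 0.45 = 80890 s = 22.47 h.
9.4%/h lost → k = −ln(1 − 0.094) = 0.09872 h⁻¹.
Decay over the reach: 64.73·exp(−kt) = 64.73·0.1088 = 7.044 mg/L.
Second outfall: C = (59.68·7.044 + 3.870·160.0)/63.55 = 16.36 mg/L.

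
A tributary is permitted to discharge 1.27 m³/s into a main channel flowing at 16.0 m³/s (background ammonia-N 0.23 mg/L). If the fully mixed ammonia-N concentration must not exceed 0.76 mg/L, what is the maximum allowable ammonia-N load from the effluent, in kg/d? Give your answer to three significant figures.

816 kg/d

Mass balance at the limit: 16.00·0.2300 + 1.270·Cₑ = 17.27·0.76 → Cₑ = 7.437 mg/L.
Load = 1.270 m³/s × 7.437 g/m³ × 86 400 s/d = 816.1 kg/d.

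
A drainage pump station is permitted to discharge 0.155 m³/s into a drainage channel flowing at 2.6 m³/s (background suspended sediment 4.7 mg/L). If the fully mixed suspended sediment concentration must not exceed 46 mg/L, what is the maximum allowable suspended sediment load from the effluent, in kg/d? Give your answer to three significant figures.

Mass balance at the limit: 2.600·4.700 + 0.1550·Cₑ = 2.755·46 → Cₑ = 738.8 mg/L.
Load = 0.1550 m³/s × 738.8 g/m³ × 86 400 s/d = 9894 kg/d.

9890 kg/d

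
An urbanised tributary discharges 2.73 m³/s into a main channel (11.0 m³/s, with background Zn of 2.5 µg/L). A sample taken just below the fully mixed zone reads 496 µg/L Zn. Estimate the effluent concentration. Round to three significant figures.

2480 µg/L

Mass balance: 11.00·2.500 + 2.730·Cₑ = 13.73·496.0
→ Cₑ = (13.73·496.0 − 11.00·2.500) / 2.730 = 2484 µg/L.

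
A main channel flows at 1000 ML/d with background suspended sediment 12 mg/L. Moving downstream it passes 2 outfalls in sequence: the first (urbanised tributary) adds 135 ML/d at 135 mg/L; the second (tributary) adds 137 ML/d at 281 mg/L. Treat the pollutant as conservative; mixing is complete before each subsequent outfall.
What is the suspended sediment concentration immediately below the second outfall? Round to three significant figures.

Outfall 1: combined Q = 1135 ML/d; C = (1000·12.00 + 135.0·135.0)/1135 = 26.63 mg/L.
Outfall 2: combined Q = 1272 ML/d; C = (1135·26.63 + 137.0·281.0)/1272 = 54.03 mg/L.

54.0 mg/L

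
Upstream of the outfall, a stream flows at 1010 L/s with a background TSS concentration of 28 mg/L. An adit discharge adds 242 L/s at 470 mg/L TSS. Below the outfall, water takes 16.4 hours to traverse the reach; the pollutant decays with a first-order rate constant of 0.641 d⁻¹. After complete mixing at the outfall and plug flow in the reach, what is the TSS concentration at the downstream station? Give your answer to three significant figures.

After mixing, C = (1010·28.00 + 242.0·470.0) / 1252 = 142000/1252 = 113.4 mg/L.
First-order decay: C = 113.4·exp(−k·t) = 113.4·0.6453 = 73.20 mg/L.

73.2 mg/L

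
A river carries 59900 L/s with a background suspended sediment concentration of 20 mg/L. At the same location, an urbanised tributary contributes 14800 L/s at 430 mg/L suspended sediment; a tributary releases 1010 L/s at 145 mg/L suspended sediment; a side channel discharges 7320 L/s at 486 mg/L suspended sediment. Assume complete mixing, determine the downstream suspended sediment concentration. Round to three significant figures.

Mixed concentration C = ΣQC/ΣQ = (59900·20.00 + 14800·430.0 + 1010·145.0 + 7320·486.0) / 83030 = 11270000/83030 = 135.7 mg/L.

136 mg/L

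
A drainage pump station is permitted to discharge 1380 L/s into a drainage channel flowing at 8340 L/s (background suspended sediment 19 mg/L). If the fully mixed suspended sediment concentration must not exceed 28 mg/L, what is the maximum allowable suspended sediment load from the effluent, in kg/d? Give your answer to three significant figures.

9820 kg/d

Mass balance at the limit: 8340·19.00 + 1380·Cₑ = 9720·28 → Cₑ = 82.39 mg/L.
1380 L/s = 1.380 m³/s. Load = 1.380 m³/s × 82.39 g/m³ × 86 400 s/d = 9824 kg/d.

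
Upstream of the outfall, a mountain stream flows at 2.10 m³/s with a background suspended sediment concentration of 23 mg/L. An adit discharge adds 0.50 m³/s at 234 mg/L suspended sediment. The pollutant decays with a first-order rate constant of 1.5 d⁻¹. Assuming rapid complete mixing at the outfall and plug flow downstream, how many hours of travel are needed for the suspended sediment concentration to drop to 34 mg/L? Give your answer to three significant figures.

Conservation of mass: C = (2.100·23.00 + 0.5000·234.0) / 2.600 = 165.3/2.600 = 63.58 mg/L.
63.58·exp(−k·t) = 34 → t = ln(63.58/34)/k = 36050 s = 10.01 h.

10.0 h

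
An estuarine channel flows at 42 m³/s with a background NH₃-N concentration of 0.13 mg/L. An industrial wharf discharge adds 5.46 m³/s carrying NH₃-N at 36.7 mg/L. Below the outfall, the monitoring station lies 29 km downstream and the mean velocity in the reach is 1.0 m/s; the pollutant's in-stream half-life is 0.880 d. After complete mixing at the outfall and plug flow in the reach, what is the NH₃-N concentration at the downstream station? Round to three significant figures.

Flow-weighted average: C = (42.00·0.1300 + 5.460·36.70) / 47.46 = 205.8/47.46 = 4.337 mg/L.
Travel time t = 29·1000 / 1.0 = 29000 s = 8.056 h.
Half-life 0.880 d → k = ln 2 / 0.880 = 0.7877 d⁻¹.
Applying C = C₀e^(−kt): 4.337 × 0.7677 = 3.330 mg/L.

3.33 mg/L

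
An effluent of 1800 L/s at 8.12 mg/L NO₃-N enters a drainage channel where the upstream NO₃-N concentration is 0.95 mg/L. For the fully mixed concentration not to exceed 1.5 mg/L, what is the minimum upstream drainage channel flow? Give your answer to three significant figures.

21700 L/s

Set C_mix = 1.5: (Q·0.9500 + 1800·8.120) / (Q + 1800) = 1.5
→ Q = 1800·(8.120 − 1.5)/(1.5 − 0.9500) = 21670 L/s.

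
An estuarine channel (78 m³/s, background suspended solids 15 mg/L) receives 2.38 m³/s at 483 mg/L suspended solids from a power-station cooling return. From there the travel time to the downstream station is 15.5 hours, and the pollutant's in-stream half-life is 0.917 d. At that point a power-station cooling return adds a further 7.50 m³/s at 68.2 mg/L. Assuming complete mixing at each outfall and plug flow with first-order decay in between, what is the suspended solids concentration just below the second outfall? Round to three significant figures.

After mixing, C = (78.00·15.00 + 2.380·483.0) / 80.38 = 2320/80.38 = 28.86 mg/L; combined flow 80.38 m³/s.
Half-life 0.917 d → k = ln 2 / 0.917 = 0.7559 d⁻¹.
Decay over the reach: 28.86·exp(−kt) = 28.86·0.6137 = 17.71 mg/L.
At the second outfall, C = (80.38·17.71 + 7.500·68.20) / (80.38 + 7.500) = 22.02 mg/L.

22.0 mg/L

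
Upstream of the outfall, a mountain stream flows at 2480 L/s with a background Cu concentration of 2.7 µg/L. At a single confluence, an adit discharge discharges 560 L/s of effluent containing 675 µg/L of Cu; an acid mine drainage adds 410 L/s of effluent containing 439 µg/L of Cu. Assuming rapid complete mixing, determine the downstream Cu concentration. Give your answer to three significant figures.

Mixed concentration C = ΣQC/ΣQ = (2480·2.700 + 560.0·675.0 + 410.0·439.0) / 3450 = 564700/3450 = 163.7 µg/L.

164 µg/L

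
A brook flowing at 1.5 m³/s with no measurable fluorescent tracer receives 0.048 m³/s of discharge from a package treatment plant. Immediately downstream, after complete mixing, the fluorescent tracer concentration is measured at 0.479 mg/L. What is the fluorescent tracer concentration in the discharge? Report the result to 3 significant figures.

15.4 mg/L

Mass balance: 1.500·0 + 0.04800·Cₑ = 1.548·0.4790
→ Cₑ = (1.548·0.4790 − 1.500·0) / 0.04800 = 15.45 mg/L.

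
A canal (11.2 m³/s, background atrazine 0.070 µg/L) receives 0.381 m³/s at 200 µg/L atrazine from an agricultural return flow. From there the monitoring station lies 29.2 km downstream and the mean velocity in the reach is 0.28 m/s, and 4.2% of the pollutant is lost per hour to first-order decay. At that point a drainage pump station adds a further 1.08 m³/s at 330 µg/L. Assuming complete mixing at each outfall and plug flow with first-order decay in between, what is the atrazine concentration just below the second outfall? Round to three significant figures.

29.9 µg/L

After mixing, C = (11.20·0.07000 + 0.3810·200.0) / 11.58 = 76.98/11.58 = 6.647 µg/L; combined flow 11.58 m³/s.
Travel time t = 29.2·1000 / 0.28 = 104300 s = 28.97 h.
4.2%/h lost → k = −ln(1 − 0.042) = 0.04291 h⁻¹.
After decay, C = 6.647 × e^(−kt) = 6.647 × 0.2885 = 1.918 µg/L.
At the second outfall, C = (11.58·1.918 + 1.080·330.0) / (11.58 + 1.080) = 29.90 µg/L.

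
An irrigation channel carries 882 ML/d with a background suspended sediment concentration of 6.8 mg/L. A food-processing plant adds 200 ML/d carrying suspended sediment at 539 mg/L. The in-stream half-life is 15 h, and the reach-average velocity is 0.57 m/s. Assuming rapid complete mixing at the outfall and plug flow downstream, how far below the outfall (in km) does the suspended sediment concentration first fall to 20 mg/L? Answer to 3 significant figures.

Flow-weighted average: C = (882.0·6.800 + 200.0·539.0) / 1082 = 113800/1082 = 105.2 mg/L.
Half-life 15 h → k = ln 2 / 15 = 0.04621 h⁻¹ = 1.109 d⁻¹.
Set 105.2·exp(−k·t) = 20 → t = ln(105.2/20)/k = 129300 s = 35.92 h.
Distance = v·t = 0.57·129300 = 73710 m = 73.71 km.

73.7 km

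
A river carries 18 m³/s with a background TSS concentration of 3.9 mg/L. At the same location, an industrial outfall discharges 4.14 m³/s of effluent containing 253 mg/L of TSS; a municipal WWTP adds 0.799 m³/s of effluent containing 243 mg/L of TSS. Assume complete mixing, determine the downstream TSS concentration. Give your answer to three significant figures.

After mixing, C = (18.00·3.900 + 4.140·253.0 + 0.7990·243.0) / 22.94 = 1312/22.94 = 57.19 mg/L.

57.2 mg/L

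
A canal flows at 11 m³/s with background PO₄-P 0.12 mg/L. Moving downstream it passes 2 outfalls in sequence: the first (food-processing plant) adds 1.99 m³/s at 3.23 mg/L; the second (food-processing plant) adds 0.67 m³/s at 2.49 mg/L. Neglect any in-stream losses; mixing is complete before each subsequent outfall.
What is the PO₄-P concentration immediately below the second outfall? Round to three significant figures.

Outfall 1: combined Q = 12.99 m³/s; C = (11.00·0.1200 + 1.990·3.230)/12.99 = 0.5964 mg/L.
Outfall 2: combined Q = 13.66 m³/s; C = (12.99·0.5964 + 0.6700·2.490)/13.66 = 0.6893 mg/L.

0.689 mg/L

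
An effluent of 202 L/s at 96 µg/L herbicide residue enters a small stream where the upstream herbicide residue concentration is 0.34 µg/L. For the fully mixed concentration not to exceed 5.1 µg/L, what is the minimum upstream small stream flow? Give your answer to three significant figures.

Set C_mix = 5.1: (Q·0.3400 + 202.0·96.00) / (Q + 202.0) = 5.1
→ Q = 202.0·(96.00 − 5.1)/(5.1 − 0.3400) = 3858 L/s.

3860 L/s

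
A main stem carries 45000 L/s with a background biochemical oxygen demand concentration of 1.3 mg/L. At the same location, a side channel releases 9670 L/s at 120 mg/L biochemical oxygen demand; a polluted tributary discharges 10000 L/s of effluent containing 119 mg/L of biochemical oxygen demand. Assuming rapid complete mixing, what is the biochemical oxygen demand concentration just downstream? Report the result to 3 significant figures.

37.2 mg/L

Mixed concentration C = ΣQC/ΣQ = (45000·1.300 + 9670·120.0 + 10000·119.0) / 64670 = 2409000/64670 = 37.25 mg/L.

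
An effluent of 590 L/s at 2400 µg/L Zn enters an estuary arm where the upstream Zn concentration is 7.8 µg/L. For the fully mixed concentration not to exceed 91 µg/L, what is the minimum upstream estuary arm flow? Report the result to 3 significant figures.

Set C_mix = 91: (Q·7.800 + 590.0·2400) / (Q + 590.0) = 91
→ Q = 590.0·(2400 − 91)/(91 − 7.800) = 16370 L/s.

16400 L/s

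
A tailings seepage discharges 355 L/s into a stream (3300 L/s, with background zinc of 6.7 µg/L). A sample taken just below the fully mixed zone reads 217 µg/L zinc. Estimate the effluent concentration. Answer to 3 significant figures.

Mass balance: 3300·6.700 + 355.0·Cₑ = 3655·217.0
→ Cₑ = (3655·217.0 − 3300·6.700) / 355.0 = 2172 µg/L.

2170 µg/L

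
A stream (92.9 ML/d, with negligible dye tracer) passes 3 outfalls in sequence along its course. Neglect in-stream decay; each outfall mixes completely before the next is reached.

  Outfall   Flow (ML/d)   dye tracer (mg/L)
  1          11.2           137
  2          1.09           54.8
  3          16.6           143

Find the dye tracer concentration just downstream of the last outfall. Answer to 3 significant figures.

32.6 mg/L

Below outfall 1: Q → 104.1 ML/d, C = (92.90·0 + 11.20·137.0)/104.1 = 14.74 mg/L.
Below outfall 2: Q → 105.2 ML/d, C = (104.1·14.74 + 1.090·54.80)/105.2 = 15.15 mg/L.
Below outfall 3: Q → 121.8 ML/d, C = (105.2·15.15 + 16.60·143.0)/121.8 = 32.58 mg/L.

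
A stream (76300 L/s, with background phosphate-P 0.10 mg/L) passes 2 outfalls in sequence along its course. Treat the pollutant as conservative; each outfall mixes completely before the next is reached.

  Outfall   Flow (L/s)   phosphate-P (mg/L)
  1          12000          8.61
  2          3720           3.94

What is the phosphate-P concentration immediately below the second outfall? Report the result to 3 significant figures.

After outfall 1: Q = 76300 + 12000 = 88300 L/s; C = (76300·0.1000 + 12000·8.610)/88300 = 1.257 mg/L.
After outfall 2: Q = 88300 + 3720 = 92020 L/s; C = (88300·1.257 + 3720·3.940)/92020 = 1.365 mg/L.

1.36 mg/L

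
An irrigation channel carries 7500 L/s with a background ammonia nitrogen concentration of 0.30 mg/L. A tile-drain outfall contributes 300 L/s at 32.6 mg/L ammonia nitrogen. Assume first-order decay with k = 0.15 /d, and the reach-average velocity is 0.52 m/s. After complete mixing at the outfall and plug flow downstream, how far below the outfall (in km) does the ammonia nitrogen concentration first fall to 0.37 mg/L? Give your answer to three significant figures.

428 km

Flow-weighted average: C = (7500·0.3000 + 300.0·32.60) / 7800 = 12030/7800 = 1.542 mg/L.
Set 1.542·exp(−k·t) = 0.37 → t = ln(1.542/0.37)/k = 822300 s = 228.4 h.
Distance = v·t = 0.52·822300 = 427600 m = 427.6 km.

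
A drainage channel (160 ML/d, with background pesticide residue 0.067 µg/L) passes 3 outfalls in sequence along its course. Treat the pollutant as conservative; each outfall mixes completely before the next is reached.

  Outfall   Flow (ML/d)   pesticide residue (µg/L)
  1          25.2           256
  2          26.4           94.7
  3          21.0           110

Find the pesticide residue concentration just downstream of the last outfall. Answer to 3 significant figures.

48.5 µg/L

Below outfall 1: Q → 185.2 ML/d, C = (160.0·0.06700 + 25.20·256.0)/185.2 = 34.89 µg/L.
Below outfall 2: Q → 211.6 ML/d, C = (185.2·34.89 + 26.40·94.70)/211.6 = 42.35 µg/L.
Below outfall 3: Q → 232.6 ML/d, C = (211.6·42.35 + 21.00·110.0)/232.6 = 48.46 µg/L.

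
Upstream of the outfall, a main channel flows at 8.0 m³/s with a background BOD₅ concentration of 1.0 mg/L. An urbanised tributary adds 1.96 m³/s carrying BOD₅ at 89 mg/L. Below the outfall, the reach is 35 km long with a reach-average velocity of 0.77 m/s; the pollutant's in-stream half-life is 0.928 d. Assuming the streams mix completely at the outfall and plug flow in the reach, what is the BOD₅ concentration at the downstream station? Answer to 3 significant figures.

Conservation of mass: C = (8.000·1.000 + 1.960·89.00) / 9.960 = 182.4/9.960 = 18.32 mg/L.
Travel time t = 35·1000 / 0.77 = 45450 s = 12.63 h.
Half-life 0.928 d → k = ln 2 / 0.928 = 0.7469 d⁻¹.
First-order decay: C = 18.32·exp(−k·t) = 18.32·0.6751 = 12.37 mg/L.

12.4 mg/L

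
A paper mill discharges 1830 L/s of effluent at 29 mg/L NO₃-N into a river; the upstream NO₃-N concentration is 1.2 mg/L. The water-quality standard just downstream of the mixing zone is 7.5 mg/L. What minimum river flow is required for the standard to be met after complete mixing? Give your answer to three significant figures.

6250 L/s

Set C_mix = 7.5: (Q·1.200 + 1830·29.00) / (Q + 1830) = 7.5
→ Q = 1830·(29.00 − 7.5)/(7.5 − 1.200) = 6245 L/s.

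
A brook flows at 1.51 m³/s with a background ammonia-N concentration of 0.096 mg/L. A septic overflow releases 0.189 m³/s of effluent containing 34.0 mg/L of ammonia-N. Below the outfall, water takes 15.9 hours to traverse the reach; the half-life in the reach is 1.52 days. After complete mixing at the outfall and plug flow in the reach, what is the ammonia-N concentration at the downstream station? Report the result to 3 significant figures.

Mass balance: C = (1.510·0.09600 + 0.1890·34.00) / 1.699 = 6.571/1.699 = 3.868 mg/L.
Half-life 1.52 d → k = ln 2 / 1.52 = 0.4560 d⁻¹.
After decay, C = 3.868 × e^(−kt) = 3.868 × 0.7393 = 2.859 mg/L.

2.86 mg/L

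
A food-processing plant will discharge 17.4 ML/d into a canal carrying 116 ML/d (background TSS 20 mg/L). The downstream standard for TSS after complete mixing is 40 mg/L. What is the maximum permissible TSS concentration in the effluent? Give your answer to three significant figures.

173 mg/L

At the limit, (Qr·Cr + Qe·Cₑ)/(Qr + Qe) = 40:
Cₑ = (133.4·40 − 116.0·20.00) / 17.40 = 173.3 mg/L.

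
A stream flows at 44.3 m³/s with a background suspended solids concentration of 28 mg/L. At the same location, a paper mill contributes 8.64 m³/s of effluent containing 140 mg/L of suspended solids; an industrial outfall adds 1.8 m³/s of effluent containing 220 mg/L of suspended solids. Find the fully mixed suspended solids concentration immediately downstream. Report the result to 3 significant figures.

52.0 mg/L

Mass balance: C = (44.30·28.00 + 8.640·140.0 + 1.800·220.0) / 54.74 = 2846/54.74 = 51.99 mg/L.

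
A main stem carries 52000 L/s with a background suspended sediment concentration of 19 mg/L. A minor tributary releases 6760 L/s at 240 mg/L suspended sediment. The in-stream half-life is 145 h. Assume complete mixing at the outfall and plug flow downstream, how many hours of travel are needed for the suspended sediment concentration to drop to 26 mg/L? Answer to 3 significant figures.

112 h

Conservation of mass: C = (52000·19.00 + 6760·240.0) / 58760 = 2610000/58760 = 44.42 mg/L.
Half-life 145 h → k = ln 2 / 145 = 0.004780 h⁻¹ = 0.1147 d⁻¹.
44.42·exp(−k·t) = 26 → t = ln(44.42/26)/k = 403400 s = 112.1 h.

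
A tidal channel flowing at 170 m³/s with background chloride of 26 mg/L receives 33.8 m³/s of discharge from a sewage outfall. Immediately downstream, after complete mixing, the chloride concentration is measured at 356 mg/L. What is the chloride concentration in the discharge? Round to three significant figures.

Mass balance: 170.0·26.00 + 33.80·Cₑ = 203.8·356.0
→ Cₑ = (203.8·356.0 − 170.0·26.00) / 33.80 = 2016 mg/L.

2020 mg/L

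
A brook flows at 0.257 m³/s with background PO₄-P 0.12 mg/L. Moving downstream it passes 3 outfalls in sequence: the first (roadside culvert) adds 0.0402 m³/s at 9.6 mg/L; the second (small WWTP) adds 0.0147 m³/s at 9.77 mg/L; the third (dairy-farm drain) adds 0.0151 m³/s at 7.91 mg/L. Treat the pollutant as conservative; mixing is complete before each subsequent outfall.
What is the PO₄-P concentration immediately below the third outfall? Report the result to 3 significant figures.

Below outfall 1: Q → 0.2972 m³/s, C = (0.2570·0.1200 + 0.04020·9.600)/0.2972 = 1.402 mg/L.
Below outfall 2: Q → 0.3119 m³/s, C = (0.2972·1.402 + 0.01470·9.770)/0.3119 = 1.797 mg/L.
Below outfall 3: Q → 0.3270 m³/s, C = (0.3119·1.797 + 0.01510·7.910)/0.3270 = 2.079 mg/L.

2.08 mg/L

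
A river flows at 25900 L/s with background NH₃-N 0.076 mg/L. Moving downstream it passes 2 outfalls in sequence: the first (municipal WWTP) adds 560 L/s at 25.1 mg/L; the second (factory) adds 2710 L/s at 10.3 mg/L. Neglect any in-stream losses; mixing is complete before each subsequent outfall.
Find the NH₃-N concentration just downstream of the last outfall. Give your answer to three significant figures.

Outfall 1: combined Q = 26460 L/s; C = (25900·0.07600 + 560.0·25.10)/26460 = 0.6056 mg/L.
Outfall 2: combined Q = 29170 L/s; C = (26460·0.6056 + 2710·10.30)/29170 = 1.506 mg/L.

1.51 mg/L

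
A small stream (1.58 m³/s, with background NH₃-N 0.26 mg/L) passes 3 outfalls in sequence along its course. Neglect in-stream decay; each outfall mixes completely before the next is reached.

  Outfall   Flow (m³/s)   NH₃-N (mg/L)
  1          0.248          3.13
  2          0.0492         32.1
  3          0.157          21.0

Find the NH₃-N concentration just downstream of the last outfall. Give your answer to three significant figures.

2.98 mg/L

After outfall 1: Q = 1.580 + 0.2480 = 1.828 m³/s; C = (1.580·0.2600 + 0.2480·3.130)/1.828 = 0.6494 mg/L.
After outfall 2: Q = 1.828 + 0.04920 = 1.877 m³/s; C = (1.828·0.6494 + 0.04920·32.10)/1.877 = 1.474 mg/L.
After outfall 3: Q = 1.877 + 0.1570 = 2.034 m³/s; C = (1.877·1.474 + 0.1570·21.00)/2.034 = 2.981 mg/L.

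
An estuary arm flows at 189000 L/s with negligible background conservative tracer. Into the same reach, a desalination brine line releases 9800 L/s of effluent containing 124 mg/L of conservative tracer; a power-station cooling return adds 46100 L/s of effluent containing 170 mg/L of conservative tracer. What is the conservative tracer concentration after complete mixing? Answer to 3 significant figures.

Mass balance: C = (189000·0 + 9800·124.0 + 46100·170.0) / 244900 = 9052000/244900 = 36.96 mg/L.

37.0 mg/L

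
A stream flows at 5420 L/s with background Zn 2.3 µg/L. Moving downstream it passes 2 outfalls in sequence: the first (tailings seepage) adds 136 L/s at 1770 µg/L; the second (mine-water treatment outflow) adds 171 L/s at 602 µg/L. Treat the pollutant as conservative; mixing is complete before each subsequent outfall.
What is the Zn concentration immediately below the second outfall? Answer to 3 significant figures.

62.2 µg/L

After outfall 1: Q = 5420 + 136.0 = 5556 L/s; C = (5420·2.300 + 136.0·1770)/5556 = 45.57 µg/L.
After outfall 2: Q = 5556 + 171.0 = 5727 L/s; C = (5556·45.57 + 171.0·602.0)/5727 = 62.18 µg/L.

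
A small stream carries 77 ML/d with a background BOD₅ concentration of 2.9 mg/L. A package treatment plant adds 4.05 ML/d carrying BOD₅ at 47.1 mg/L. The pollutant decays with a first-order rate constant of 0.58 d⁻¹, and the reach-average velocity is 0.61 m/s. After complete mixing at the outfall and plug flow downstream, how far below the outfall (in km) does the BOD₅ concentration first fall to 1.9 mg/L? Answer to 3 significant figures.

89.9 km

Mixed concentration C = ΣQC/ΣQ = (77.00·2.900 + 4.050·47.10) / 81.05 = 414.1/81.05 = 5.109 mg/L.
Set 5.109·exp(−k·t) = 1.9 → t = ln(5.109/1.9)/k = 147300 s = 40.93 h.
Distance = v·t = 0.61·147300 = 89880 m = 89.88 km.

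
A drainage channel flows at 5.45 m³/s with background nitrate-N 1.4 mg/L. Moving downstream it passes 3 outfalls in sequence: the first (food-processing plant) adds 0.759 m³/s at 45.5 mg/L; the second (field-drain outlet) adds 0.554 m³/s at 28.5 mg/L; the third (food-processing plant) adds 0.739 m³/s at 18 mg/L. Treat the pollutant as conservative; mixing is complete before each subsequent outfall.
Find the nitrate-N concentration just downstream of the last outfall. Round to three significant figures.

After outfall 1: Q = 5.450 + 0.7590 = 6.209 m³/s; C = (5.450·1.400 + 0.7590·45.50)/6.209 = 6.791 mg/L.
After outfall 2: Q = 6.209 + 0.5540 = 6.763 m³/s; C = (6.209·6.791 + 0.5540·28.50)/6.763 = 8.569 mg/L.
After outfall 3: Q = 6.763 + 0.7390 = 7.502 m³/s; C = (6.763·8.569 + 0.7390·18.00)/7.502 = 9.498 mg/L.

9.50 mg/L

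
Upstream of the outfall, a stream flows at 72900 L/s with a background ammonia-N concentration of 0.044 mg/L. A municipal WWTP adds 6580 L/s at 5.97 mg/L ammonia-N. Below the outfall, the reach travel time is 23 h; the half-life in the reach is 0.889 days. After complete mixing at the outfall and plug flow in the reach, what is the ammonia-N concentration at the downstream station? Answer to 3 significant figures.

0.253 mg/L

Mass balance: C = (72900·0.04400 + 6580·5.970) / 79480 = 42490/79480 = 0.5346 mg/L.
Half-life 0.889 d → k = ln 2 / 0.889 = 0.7797 d⁻¹.
Decay over the reach: 0.5346·exp(−kt) = 0.5346·0.4737 = 0.2532 mg/L.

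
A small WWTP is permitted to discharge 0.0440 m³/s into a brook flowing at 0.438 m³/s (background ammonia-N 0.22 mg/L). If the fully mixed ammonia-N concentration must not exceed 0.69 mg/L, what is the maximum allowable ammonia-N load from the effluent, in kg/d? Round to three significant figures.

20.4 kg/d

Mass balance at the limit: 0.4380·0.2200 + 0.04400·Cₑ = 0.4820·0.69 → Cₑ = 5.369 mg/L.
Load = 0.04400 m³/s × 5.369 g/m³ × 86 400 s/d = 20.41 kg/d.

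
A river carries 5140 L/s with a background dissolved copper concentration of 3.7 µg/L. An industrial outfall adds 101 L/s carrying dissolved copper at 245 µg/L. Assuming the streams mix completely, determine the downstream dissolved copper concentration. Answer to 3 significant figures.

Mixed concentration C = ΣQC/ΣQ = (5140·3.700 + 101.0·245.0) / 5241 = 43760/5241 = 8.350 µg/L.

8.35 µg/L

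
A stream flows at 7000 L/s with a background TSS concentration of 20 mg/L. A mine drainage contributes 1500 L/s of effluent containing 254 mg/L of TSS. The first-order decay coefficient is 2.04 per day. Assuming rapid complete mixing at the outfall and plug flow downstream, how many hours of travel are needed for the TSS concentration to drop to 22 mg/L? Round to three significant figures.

After mixing, C = (7000·20.00 + 1500·254.0) / 8500 = 521000/8500 = 61.29 mg/L.
61.29·exp(−k·t) = 22 → t = ln(61.29/22)/k = 43400 s = 12.05 h.

12.1 h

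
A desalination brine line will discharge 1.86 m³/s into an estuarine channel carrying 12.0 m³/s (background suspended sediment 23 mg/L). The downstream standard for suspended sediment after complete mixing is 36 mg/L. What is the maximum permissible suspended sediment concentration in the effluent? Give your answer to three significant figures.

120 mg/L

At the limit, (Qr·Cr + Qe·Cₑ)/(Qr + Qe) = 36:
Cₑ = (13.86·36 − 12.00·23.00) / 1.860 = 119.9 mg/L.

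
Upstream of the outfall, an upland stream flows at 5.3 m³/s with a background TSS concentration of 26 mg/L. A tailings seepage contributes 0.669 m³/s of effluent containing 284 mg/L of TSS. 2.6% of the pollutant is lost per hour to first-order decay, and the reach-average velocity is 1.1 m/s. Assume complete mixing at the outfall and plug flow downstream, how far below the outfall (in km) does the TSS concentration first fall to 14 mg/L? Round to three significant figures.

After mixing, C = (5.300·26.00 + 0.6690·284.0) / 5.969 = 327.8/5.969 = 54.92 mg/L.
2.6%/h lost → k = −ln(1 − 0.026) = 0.02634 h⁻¹.
Set 54.92·exp(−k·t) = 14 → t = ln(54.92/14)/k = 186800 s = 51.88 h.
Distance = v·t = 1.1·186800 = 205400 m = 205.4 km.

205 km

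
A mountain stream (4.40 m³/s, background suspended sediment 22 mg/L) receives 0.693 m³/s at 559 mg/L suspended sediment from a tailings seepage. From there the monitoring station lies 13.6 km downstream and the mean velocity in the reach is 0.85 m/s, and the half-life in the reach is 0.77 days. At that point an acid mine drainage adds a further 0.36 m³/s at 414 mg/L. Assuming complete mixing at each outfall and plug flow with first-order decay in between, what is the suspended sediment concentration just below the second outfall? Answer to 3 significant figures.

102 mg/L

Mixed concentration C = ΣQC/ΣQ = (4.400·22.00 + 0.6930·559.0) / 5.093 = 484.2/5.093 = 95.07 mg/L; combined flow 5.093 m³/s.
Travel time t = 13.6·1000 / 0.85 = 16000 s = 4.444 h.
Half-life 0.77 d → k = ln 2 / 0.77 = 0.9002 d⁻¹.
Applying C = C₀e^(−kt): 95.07 × 0.8465 = 80.47 mg/L.
At the second outfall, C = (5.093·80.47 + 0.3600·414.0) / (5.093 + 0.3600) = 102.5 mg/L.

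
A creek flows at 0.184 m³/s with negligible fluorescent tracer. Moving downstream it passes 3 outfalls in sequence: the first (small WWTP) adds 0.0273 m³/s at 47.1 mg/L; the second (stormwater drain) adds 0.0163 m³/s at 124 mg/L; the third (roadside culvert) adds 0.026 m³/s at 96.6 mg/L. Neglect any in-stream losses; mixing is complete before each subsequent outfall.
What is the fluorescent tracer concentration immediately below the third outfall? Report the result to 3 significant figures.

22.9 mg/L

Outfall 1: combined Q = 0.2113 m³/s; C = (0.1840·0 + 0.02730·47.10)/0.2113 = 6.085 mg/L.
Outfall 2: combined Q = 0.2276 m³/s; C = (0.2113·6.085 + 0.01630·124.0)/0.2276 = 14.53 mg/L.
Outfall 3: combined Q = 0.2536 m³/s; C = (0.2276·14.53 + 0.02600·96.60)/0.2536 = 22.94 mg/L.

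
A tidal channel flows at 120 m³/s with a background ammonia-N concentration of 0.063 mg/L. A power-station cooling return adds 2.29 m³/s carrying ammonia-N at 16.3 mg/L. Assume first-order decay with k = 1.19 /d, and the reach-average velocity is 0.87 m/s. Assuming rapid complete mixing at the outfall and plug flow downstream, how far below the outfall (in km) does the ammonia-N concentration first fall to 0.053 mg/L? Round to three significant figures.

Conservation of mass: C = (120.0·0.06300 + 2.290·16.30) / 122.3 = 44.89/122.3 = 0.3671 mg/L.
Set 0.3671·exp(−k·t) = 0.053 → t = ln(0.3671/0.053)/k = 140500 s = 39.03 h.
Distance = v·t = 0.87·140500 = 122200 m = 122.2 km.

122 km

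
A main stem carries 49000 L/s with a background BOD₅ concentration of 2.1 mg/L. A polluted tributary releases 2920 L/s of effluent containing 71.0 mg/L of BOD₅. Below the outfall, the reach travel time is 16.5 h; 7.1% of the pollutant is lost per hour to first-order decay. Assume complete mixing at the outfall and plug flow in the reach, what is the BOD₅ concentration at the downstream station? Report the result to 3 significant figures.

1.77 mg/L

Flow-weighted average: C = (49000·2.100 + 2920·71.00) / 51920 = 310200/51920 = 5.975 mg/L.
7.1%/h lost → k = −ln(1 − 0.071) = 0.07365 h⁻¹.
Decay over the reach: 5.975·exp(−kt) = 5.975·0.2967 = 1.773 mg/L.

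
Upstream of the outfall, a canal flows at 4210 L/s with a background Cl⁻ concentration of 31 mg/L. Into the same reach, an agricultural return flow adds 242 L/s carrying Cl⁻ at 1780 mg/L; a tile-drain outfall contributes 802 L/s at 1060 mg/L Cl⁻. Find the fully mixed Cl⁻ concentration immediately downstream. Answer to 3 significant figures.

269 mg/L

After mixing, C = (4210·31.00 + 242.0·1780 + 802.0·1060) / 5254 = 1411000/5254 = 268.6 mg/L.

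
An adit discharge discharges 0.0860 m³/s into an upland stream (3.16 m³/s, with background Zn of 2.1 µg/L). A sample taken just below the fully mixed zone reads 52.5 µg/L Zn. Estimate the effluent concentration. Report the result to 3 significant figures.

Mass balance: 3.160·2.100 + 0.08600·Cₑ = 3.246·52.50
→ Cₑ = (3.246·52.50 − 3.160·2.100) / 0.08600 = 1904 µg/L.

1900 µg/L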